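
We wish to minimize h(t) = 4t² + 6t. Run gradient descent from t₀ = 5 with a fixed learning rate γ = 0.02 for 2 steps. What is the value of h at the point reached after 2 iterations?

63.59348736

h′(t) = 8t + 6
Step 1: h′(5) = 46; t₁ = 5 − 0.02·46 = 4.08
Step 2: h′(4.08) = 38.64; t₂ = 4.08 − 0.02·38.64 = 3.3072
h(3.3072) = 63.59348736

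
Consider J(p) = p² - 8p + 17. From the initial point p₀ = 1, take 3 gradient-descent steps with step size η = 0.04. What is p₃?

J′(p) = 2p - 8
p₁ = 1 − 0.04·(-6) = 1.24
p₂ = 1.24 − 0.04·(-5.52) = 1.4608
p₃ = 1.4608 − 0.04·(-5.0784) = 1.663936

1.663936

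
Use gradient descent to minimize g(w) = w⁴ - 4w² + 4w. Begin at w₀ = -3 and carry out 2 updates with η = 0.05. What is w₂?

1

g′(w) = 4w³ - 8w + 4
Step 1: g′(-3) = -80; w₁ = -3 − 0.05·(-80) = 1
Step 2: g′(1) = 0; w₂ = 1 − 0.05·0 = 1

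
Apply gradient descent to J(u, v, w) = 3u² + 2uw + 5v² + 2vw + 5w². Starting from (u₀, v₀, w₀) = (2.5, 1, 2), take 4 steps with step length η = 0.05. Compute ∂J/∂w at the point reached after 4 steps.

∇J = (6u + 2w, 10v + 2w, 2u + 2v + 10w)
Step 1: at (2.5, 1, 2), ∇J = (19, 14, 27) → (2.5, 1, 2) − 0.05·(19, 14, 27) = (1.55, 0.3, 0.65)
Step 2: at (1.55, 0.3, 0.65), ∇J = (10.6, 4.3, 10.2) → (1.55, 0.3, 0.65) − 0.05·(10.6, 4.3, 10.2) = (1.02, 0.085, 0.14)
Step 3: at (1.02, 0.085, 0.14), ∇J = (6.4, 1.13, 3.61) → (1.02, 0.085, 0.14) − 0.05·(6.4, 1.13, 3.61) = (0.7, 0.0285, -0.0405)
Step 4: at (0.7, 0.0285, -0.0405), ∇J = (4.119, 0.204, 1.052) → (0.7, 0.0285, -0.0405) − 0.05·(4.119, 0.204, 1.052) = (0.49405, 0.0183, -0.0931)
∂J/∂w at (0.49405, 0.0183, -0.0931) = 0.0937

0.0937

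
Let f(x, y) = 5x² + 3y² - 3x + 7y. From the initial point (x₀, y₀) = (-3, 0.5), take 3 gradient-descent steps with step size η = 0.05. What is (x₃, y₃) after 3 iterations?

(-0.1125, -0.595)

∇f = (10x - 3, 6y + 7)
(x₁, y₁) = (-3, 0.5) − 0.05·(-33, 10) = (-1.35, 0)
(x₂, y₂) = (-1.35, 0) − 0.05·(-16.5, 7) = (-0.525, -0.35)
(x₃, y₃) = (-0.525, -0.35) − 0.05·(-8.25, 4.9) = (-0.1125, -0.595)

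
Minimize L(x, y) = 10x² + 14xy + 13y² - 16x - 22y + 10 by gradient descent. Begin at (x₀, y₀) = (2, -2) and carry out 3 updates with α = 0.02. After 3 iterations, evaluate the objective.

12.219607293952

∇L = (20x + 14y - 16, 14x + 26y - 22)
Step 1: at (2, -2), ∇L = (-4, -46) → (2, -2) − 0.02·(-4, -46) = (2.08, -1.08)
Step 2: at (2.08, -1.08), ∇L = (10.48, -20.96) → (2.08, -1.08) − 0.02·(10.48, -20.96) = (1.8704, -0.6608)
Step 3: at (1.8704, -0.6608), ∇L = (12.1568, -12.9952) → (1.8704, -0.6608) − 0.02·(12.1568, -12.9952) = (1.627264, -0.400896)
L(1.627264, -0.400896) = 12.219607293952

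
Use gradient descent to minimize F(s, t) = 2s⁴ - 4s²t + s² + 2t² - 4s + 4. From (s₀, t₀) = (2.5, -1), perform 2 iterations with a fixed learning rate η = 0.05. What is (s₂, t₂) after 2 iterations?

(39.2528, 4.968)

∇F = (8s³ - 8st + 2s - 4, -4s² + 4t)
Step 1: at (2.5, -1), ∇F = (146, -29) → (2.5, -1) − 0.05·(146, -29) = (-4.8, 0.45)
Step 2: at (-4.8, 0.45), ∇F = (-881.056, -90.36) → (-4.8, 0.45) − 0.05·(-881.056, -90.36) = (39.2528, 4.968)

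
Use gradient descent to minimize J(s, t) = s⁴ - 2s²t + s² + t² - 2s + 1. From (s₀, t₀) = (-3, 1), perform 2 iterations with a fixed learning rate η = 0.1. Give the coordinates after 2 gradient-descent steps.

∇J = (4s³ - 4st + 2s - 2, -2s² + 2t)
Step 1: at (-3, 1), ∇J = (-104, -16) → (-3, 1) − 0.1·(-104, -16) = (7.4, 2.6)
Step 2: at (7.4, 2.6), ∇J = (1556.736, -104.32) → (7.4, 2.6) − 0.1·(1556.736, -104.32) = (-148.2736, 13.032)

(-148.2736, 13.032)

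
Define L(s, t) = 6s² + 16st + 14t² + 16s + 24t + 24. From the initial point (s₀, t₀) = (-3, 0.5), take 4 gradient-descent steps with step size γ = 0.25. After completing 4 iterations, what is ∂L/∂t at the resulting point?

-64928

∇L = (12s + 16t + 16, 16s + 28t + 24)
Step 1: at (-3, 0.5), ∇L = (-12, -10) → (-3, 0.5) − 0.25·(-12, -10) = (0, 3)
Step 2: at (0, 3), ∇L = (64, 108) → (0, 3) − 0.25·(64, 108) = (-16, -24)
Step 3: at (-16, -24), ∇L = (-560, -904) → (-16, -24) − 0.25·(-560, -904) = (124, 202)
Step 4: at (124, 202), ∇L = (4736, 7664) → (124, 202) − 0.25·(4736, 7664) = (-1060, -1714)
∂L/∂t at (-1060, -1714) = -64928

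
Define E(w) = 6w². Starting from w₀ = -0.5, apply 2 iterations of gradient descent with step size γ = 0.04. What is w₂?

-0.1352

E′(w) = 12w
w₁ = -0.5 − 0.04·(-6) = -0.26
w₂ = -0.26 − 0.04·(-3.12) = -0.1352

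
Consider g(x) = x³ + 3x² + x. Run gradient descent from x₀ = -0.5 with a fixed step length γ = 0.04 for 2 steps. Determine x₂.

g′(x) = 3x² + 6x + 1
Step 1: g′(-0.5) = -1.25; x₁ = -0.5 − 0.04·(-1.25) = -0.45
Step 2: g′(-0.45) = -1.0925; x₂ = -0.45 − 0.04·(-1.0925) = -0.4063

-0.4063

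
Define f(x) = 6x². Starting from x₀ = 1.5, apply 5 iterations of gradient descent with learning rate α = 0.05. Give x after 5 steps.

f′(x) = 12x
x₁ = 1.5 − 0.05·18 = 0.6
x₂ = 0.6 − 0.05·7.2 = 0.24
x₃ = 0.24 − 0.05·2.88 = 0.096
x₄ = 0.096 − 0.05·1.152 = 0.0384
x₅ = 0.0384 − 0.05·0.4608 = 0.01536

0.01536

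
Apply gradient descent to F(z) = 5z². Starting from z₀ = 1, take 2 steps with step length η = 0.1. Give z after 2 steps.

F′(z) = 10z
z₁ = 1 − 0.1·10 = 0
z₂ = 0 − 0.1·0 = 0

0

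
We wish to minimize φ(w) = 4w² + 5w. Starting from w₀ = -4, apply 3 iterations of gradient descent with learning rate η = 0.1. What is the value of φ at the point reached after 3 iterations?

φ′(w) = 8w + 5
w₁ = -4 − 0.1·(-27) = -1.3
w₂ = -1.3 − 0.1·(-5.4) = -0.76
w₃ = -0.76 − 0.1·(-1.08) = -0.652
φ(-0.652) = -1.559584

-1.559584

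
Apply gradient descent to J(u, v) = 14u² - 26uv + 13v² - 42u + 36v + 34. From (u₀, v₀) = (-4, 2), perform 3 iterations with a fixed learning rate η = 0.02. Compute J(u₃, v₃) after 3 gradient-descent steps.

9.196991029248

∇J = (28u - 26v - 42, -26u + 26v + 36)
Step 1: at (-4, 2), ∇J = (-206, 192) → (-4, 2) − 0.02·(-206, 192) = (0.12, -1.84)
Step 2: at (0.12, -1.84), ∇J = (9.2, -14.96) → (0.12, -1.84) − 0.02·(9.2, -14.96) = (-0.064, -1.5408)
Step 3: at (-0.064, -1.5408), ∇J = (-3.7312, -2.3968) → (-0.064, -1.5408) − 0.02·(-3.7312, -2.3968) = (0.010624, -1.492864)
J(0.010624, -1.492864) = 9.196991029248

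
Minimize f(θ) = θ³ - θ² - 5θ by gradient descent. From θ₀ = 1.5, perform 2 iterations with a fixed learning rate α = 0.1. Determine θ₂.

f′(θ) = 3θ² - 2θ - 5
Step 1: f′(1.5) = -1.25; θ₁ = 1.5 − 0.1·(-1.25) = 1.625
Step 2: f′(1.625) = -0.328125; θ₂ = 1.625 − 0.1·(-0.328125) = 1.6578125

1.6578125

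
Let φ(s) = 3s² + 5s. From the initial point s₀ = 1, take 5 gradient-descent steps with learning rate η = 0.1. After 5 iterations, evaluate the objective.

φ′(s) = 6s + 5
s₁ = 1 − 0.1·11 = -0.1
s₂ = -0.1 − 0.1·4.4 = -0.54
s₃ = -0.54 − 0.1·1.76 = -0.716
s₄ = -0.716 − 0.1·0.704 = -0.7864
s₅ = -0.7864 − 0.1·0.2816 = -0.81456
φ(-0.81456) = -2.0822760192

-2.0822760192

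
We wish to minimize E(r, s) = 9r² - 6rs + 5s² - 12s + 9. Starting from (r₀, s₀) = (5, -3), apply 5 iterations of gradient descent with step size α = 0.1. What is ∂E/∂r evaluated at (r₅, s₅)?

∇E = (18r - 6s, -6r + 10s - 12)
(r₁, s₁) = (5, -3) − 0.1·(108, -72) = (-5.8, 4.2)
(r₂, s₂) = (-5.8, 4.2) − 0.1·(-129.6, 64.8) = (7.16, -2.28)
(r₃, s₃) = (7.16, -2.28) − 0.1·(142.56, -77.76) = (-7.096, 5.496)
(r₄, s₄) = (-7.096, 5.496) − 0.1·(-160.704, 85.536) = (8.9744, -3.0576)
(r₅, s₅) = (8.9744, -3.0576) − 0.1·(179.8848, -96.4224) = (-9.01408, 6.58464)
∂E/∂r at (-9.01408, 6.58464) = -201.76128

-201.76128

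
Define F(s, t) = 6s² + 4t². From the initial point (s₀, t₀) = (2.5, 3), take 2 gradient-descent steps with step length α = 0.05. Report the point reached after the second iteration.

∇F = (12s, 8t)
Step 1: at (2.5, 3), ∇F = (30, 24) → (2.5, 3) − 0.05·(30, 24) = (1, 1.8)
Step 2: at (1, 1.8), ∇F = (12, 14.4) → (1, 1.8) − 0.05·(12, 14.4) = (0.4, 1.08)

(0.4, 1.08)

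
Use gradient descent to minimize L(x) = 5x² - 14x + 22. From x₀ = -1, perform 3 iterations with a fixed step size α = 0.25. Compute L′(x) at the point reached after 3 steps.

L′(x) = 10x - 14
Step 1: L′(-1) = -24; x₁ = -1 − 0.25·(-24) = 5
Step 2: L′(5) = 36; x₂ = 5 − 0.25·36 = -4
Step 3: L′(-4) = -54; x₃ = -4 − 0.25·(-54) = 9.5
L′(x) at (9.5) = 81

81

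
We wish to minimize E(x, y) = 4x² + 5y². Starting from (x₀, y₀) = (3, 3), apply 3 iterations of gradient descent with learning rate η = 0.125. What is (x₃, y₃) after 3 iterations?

∇E = (8x, 10y)
Step 1: at (3, 3), ∇E = (24, 30) → (3, 3) − 0.125·(24, 30) = (0, -0.75)
Step 2: at (0, -0.75), ∇E = (0, -7.5) → (0, -0.75) − 0.125·(0, -7.5) = (0, 0.1875)
Step 3: at (0, 0.1875), ∇E = (0, 1.875) → (0, 0.1875) − 0.125·(0, 1.875) = (0, -0.046875)

(0, -0.046875)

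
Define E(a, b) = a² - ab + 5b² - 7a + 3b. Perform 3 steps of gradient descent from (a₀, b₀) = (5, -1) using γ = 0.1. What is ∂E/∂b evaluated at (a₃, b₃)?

0.164

∇E = (2a - b - 7, -a + 10b + 3)
(a₁, b₁) = (5, -1) − 0.1·(4, -12) = (4.6, 0.2)
(a₂, b₂) = (4.6, 0.2) − 0.1·(2, 0.4) = (4.4, 0.16)
(a₃, b₃) = (4.4, 0.16) − 0.1·(1.64, 0.2) = (4.236, 0.14)
∂E/∂b at (4.236, 0.14) = 0.164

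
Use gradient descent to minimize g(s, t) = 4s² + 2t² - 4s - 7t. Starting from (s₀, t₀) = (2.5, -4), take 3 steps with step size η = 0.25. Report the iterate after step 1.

∇g = (8s - 4, 4t - 7)
(s₁, t₁) = (2.5, -4) − 0.25·(16, -23) = (-1.5, 1.75)

(-1.5, 1.75)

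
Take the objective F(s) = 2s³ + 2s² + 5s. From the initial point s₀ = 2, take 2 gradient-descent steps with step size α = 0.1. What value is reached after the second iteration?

-3.254

F′(s) = 6s² + 4s + 5
s₁ = 2 − 0.1·37 = -1.7
s₂ = -1.7 − 0.1·15.54 = -3.254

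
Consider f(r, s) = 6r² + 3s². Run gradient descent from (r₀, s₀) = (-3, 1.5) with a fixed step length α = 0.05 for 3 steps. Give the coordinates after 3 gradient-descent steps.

(-0.192, 0.5145)

∇f = (12r, 6s)
(r₁, s₁) = (-3, 1.5) − 0.05·(-36, 9) = (-1.2, 1.05)
(r₂, s₂) = (-1.2, 1.05) − 0.05·(-14.4, 6.3) = (-0.48, 0.735)
(r₃, s₃) = (-0.48, 0.735) − 0.05·(-5.76, 4.41) = (-0.192, 0.5145)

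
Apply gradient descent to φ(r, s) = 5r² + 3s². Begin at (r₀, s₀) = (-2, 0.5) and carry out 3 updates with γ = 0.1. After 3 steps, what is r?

0

∇φ = (10r, 6s)
Step 1: at (-2, 0.5), ∇φ = (-20, 3) → (-2, 0.5) − 0.1·(-20, 3) = (0, 0.2)
Step 2: at (0, 0.2), ∇φ = (0, 1.2) → (0, 0.2) − 0.1·(0, 1.2) = (0, 0.08)
Step 3: at (0, 0.08), ∇φ = (0, 0.48) → (0, 0.08) − 0.1·(0, 0.48) = (0, 0.032)
r = 0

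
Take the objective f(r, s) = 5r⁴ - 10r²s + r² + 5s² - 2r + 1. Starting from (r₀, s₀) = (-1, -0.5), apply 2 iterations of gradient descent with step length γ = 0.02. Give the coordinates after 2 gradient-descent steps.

∇f = (20r³ - 20rs + 2r - 2, -10r² + 10s)
Step 1: at (-1, -0.5), ∇f = (-34, -15) → (-1, -0.5) − 0.02·(-34, -15) = (-0.32, -0.2)
Step 2: at (-0.32, -0.2), ∇f = (-4.57536, -3.024) → (-0.32, -0.2) − 0.02·(-4.57536, -3.024) = (-0.2284928, -0.13952)

(-0.2284928, -0.13952)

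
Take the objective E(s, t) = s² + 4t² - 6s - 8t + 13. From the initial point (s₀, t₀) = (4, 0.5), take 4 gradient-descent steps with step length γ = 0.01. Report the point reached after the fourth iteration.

(3.92236816, 0.64180352)

∇E = (2s - 6, 8t - 8)
(s₁, t₁) = (4, 0.5) − 0.01·(2, -4) = (3.98, 0.54)
(s₂, t₂) = (3.98, 0.54) − 0.01·(1.96, -3.68) = (3.9604, 0.5768)
(s₃, t₃) = (3.9604, 0.5768) − 0.01·(1.9208, -3.3856) = (3.941192, 0.610656)
(s₄, t₄) = (3.941192, 0.610656) − 0.01·(1.882384, -3.114752) = (3.92236816, 0.64180352)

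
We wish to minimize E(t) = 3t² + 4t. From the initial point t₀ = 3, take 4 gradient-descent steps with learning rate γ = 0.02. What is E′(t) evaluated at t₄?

13.19329792

E′(t) = 6t + 4
Step 1: E′(3) = 22; t₁ = 3 − 0.02·22 = 2.56
Step 2: E′(2.56) = 19.36; t₂ = 2.56 − 0.02·19.36 = 2.1728
Step 3: E′(2.1728) = 17.0368; t₃ = 2.1728 − 0.02·17.0368 = 1.832064
Step 4: E′(1.832064) = 14.992384; t₄ = 1.832064 − 0.02·14.992384 = 1.53221632
E′(t) at (1.53221632) = 13.19329792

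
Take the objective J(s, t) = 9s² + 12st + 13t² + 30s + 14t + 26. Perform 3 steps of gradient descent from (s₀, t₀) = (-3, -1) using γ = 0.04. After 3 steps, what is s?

-1.854912

∇J = (18s + 12t + 30, 12s + 26t + 14)
(s₁, t₁) = (-3, -1) − 0.04·(-36, -48) = (-1.56, 0.92)
(s₂, t₂) = (-1.56, 0.92) − 0.04·(12.96, 19.2) = (-2.0784, 0.152)
(s₃, t₃) = (-2.0784, 0.152) − 0.04·(-5.5872, -6.9888) = (-1.854912, 0.431552)
s = -1.854912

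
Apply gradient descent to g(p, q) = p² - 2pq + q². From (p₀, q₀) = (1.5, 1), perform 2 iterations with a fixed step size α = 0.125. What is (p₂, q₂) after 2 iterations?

(1.3125, 1.1875)

∇g = (2p - 2q, -2p + 2q)
(p₁, q₁) = (1.5, 1) − 0.125·(1, -1) = (1.375, 1.125)
(p₂, q₂) = (1.375, 1.125) − 0.125·(0.5, -0.5) = (1.3125, 1.1875)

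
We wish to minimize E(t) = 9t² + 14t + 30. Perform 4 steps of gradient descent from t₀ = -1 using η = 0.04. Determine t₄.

-0.77914368

E′(t) = 18t + 14
t₁ = -1 − 0.04·(-4) = -0.84
t₂ = -0.84 − 0.04·(-1.12) = -0.7952
t₃ = -0.7952 − 0.04·(-0.3136) = -0.782656
t₄ = -0.782656 − 0.04·(-0.087808) = -0.77914368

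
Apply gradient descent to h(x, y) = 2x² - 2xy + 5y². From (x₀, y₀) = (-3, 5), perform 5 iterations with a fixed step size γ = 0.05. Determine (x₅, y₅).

∇h = (4x - 2y, -2x + 10y)
Step 1: at (-3, 5), ∇h = (-22, 56) → (-3, 5) − 0.05·(-22, 56) = (-1.9, 2.2)
Step 2: at (-1.9, 2.2), ∇h = (-12, 25.8) → (-1.9, 2.2) − 0.05·(-12, 25.8) = (-1.3, 0.91)
Step 3: at (-1.3, 0.91), ∇h = (-7.02, 11.7) → (-1.3, 0.91) − 0.05·(-7.02, 11.7) = (-0.949, 0.325)
Step 4: at (-0.949, 0.325), ∇h = (-4.446, 5.148) → (-0.949, 0.325) − 0.05·(-4.446, 5.148) = (-0.7267, 0.0676)
Step 5: at (-0.7267, 0.0676), ∇h = (-3.042, 2.1294) → (-0.7267, 0.0676) − 0.05·(-3.042, 2.1294) = (-0.5746, -0.03887)

(-0.5746, -0.03887)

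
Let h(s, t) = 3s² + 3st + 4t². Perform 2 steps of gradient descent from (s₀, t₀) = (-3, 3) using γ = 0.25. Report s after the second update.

∇h = (6s + 3t, 3s + 8t)
(s₁, t₁) = (-3, 3) − 0.25·(-9, 15) = (-0.75, -0.75)
(s₂, t₂) = (-0.75, -0.75) − 0.25·(-6.75, -8.25) = (0.9375, 1.3125)
s = 0.9375

0.9375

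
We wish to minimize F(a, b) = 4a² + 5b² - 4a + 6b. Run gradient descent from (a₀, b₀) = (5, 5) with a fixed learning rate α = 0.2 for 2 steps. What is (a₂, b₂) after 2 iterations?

∇F = (8a - 4, 10b + 6)
Step 1: at (5, 5), ∇F = (36, 56) → (5, 5) − 0.2·(36, 56) = (-2.2, -6.2)
Step 2: at (-2.2, -6.2), ∇F = (-21.6, -56) → (-2.2, -6.2) − 0.2·(-21.6, -56) = (2.12, 5)

(2.12, 5)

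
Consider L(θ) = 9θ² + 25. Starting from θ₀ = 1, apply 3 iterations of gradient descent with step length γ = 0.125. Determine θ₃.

-1.953125

L′(θ) = 18θ
Step 1: L′(1) = 18; θ₁ = 1 − 0.125·18 = -1.25
Step 2: L′(-1.25) = -22.5; θ₂ = -1.25 − 0.125·(-22.5) = 1.5625
Step 3: L′(1.5625) = 28.125; θ₃ = 1.5625 − 0.125·28.125 = -1.953125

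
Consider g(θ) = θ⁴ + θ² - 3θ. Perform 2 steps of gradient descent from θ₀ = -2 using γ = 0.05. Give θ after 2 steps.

0.105025

g′(θ) = 4θ³ + 2θ - 3
Step 1: g′(-2) = -39; θ₁ = -2 − 0.05·(-39) = -0.05
Step 2: g′(-0.05) = -3.1005; θ₂ = -0.05 − 0.05·(-3.1005) = 0.105025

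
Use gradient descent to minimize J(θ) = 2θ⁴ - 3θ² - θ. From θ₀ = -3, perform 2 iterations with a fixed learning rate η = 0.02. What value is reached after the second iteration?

J′(θ) = 8θ³ - 6θ - 1
θ₁ = -3 − 0.02·(-199) = 0.98
θ₂ = 0.98 − 0.02·0.649536 = 0.96700928

0.96700928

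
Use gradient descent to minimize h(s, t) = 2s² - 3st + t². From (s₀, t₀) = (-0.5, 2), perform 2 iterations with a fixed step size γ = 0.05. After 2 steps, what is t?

1.5375

∇h = (4s - 3t, -3s + 2t)
Step 1: at (-0.5, 2), ∇h = (-8, 5.5) → (-0.5, 2) − 0.05·(-8, 5.5) = (-0.1, 1.725)
Step 2: at (-0.1, 1.725), ∇h = (-5.575, 3.75) → (-0.1, 1.725) − 0.05·(-5.575, 3.75) = (0.17875, 1.5375)
t = 1.5375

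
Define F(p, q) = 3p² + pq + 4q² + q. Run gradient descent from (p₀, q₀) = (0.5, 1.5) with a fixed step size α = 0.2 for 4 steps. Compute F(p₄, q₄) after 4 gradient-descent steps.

0.50209536

∇F = (6p + q, p + 8q + 1)
Step 1: at (0.5, 1.5), ∇F = (4.5, 13.5) → (0.5, 1.5) − 0.2·(4.5, 13.5) = (-0.4, -1.2)
Step 2: at (-0.4, -1.2), ∇F = (-3.6, -9) → (-0.4, -1.2) − 0.2·(-3.6, -9) = (0.32, 0.6)
Step 3: at (0.32, 0.6), ∇F = (2.52, 6.12) → (0.32, 0.6) − 0.2·(2.52, 6.12) = (-0.184, -0.624)
Step 4: at (-0.184, -0.624), ∇F = (-1.728, -4.176) → (-0.184, -0.624) − 0.2·(-1.728, -4.176) = (0.1616, 0.2112)
F(0.1616, 0.2112) = 0.50209536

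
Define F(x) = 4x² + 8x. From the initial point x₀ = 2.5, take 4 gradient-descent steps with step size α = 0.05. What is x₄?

-0.5464

F′(x) = 8x + 8
Step 1: F′(2.5) = 28; x₁ = 2.5 − 0.05·28 = 1.1
Step 2: F′(1.1) = 16.8; x₂ = 1.1 − 0.05·16.8 = 0.26
Step 3: F′(0.26) = 10.08; x₃ = 0.26 − 0.05·10.08 = -0.244
Step 4: F′(-0.244) = 6.048; x₄ = -0.244 − 0.05·6.048 = -0.5464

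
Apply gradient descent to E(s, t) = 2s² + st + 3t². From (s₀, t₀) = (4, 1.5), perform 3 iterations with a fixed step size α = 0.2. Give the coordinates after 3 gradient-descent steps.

(0.04, -0.088)

∇E = (4s + t, s + 6t)
Step 1: at (4, 1.5), ∇E = (17.5, 13) → (4, 1.5) − 0.2·(17.5, 13) = (0.5, -1.1)
Step 2: at (0.5, -1.1), ∇E = (0.9, -6.1) → (0.5, -1.1) − 0.2·(0.9, -6.1) = (0.32, 0.12)
Step 3: at (0.32, 0.12), ∇E = (1.4, 1.04) → (0.32, 0.12) − 0.2·(1.4, 1.04) = (0.04, -0.088)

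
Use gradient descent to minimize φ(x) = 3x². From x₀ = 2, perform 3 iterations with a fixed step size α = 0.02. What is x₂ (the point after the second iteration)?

φ′(x) = 6x
x₁ = 2 − 0.02·12 = 1.76
x₂ = 1.76 − 0.02·10.56 = 1.5488

1.5488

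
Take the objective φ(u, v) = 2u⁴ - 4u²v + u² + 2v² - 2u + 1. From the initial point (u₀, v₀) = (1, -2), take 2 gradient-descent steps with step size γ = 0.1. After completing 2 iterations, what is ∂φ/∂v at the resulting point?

∇φ = (8u³ - 8uv + 2u - 2, -4u² + 4v)
Step 1: at (1, -2), ∇φ = (24, -12) → (1, -2) − 0.1·(24, -12) = (-1.4, -0.8)
Step 2: at (-1.4, -0.8), ∇φ = (-35.712, -11.04) → (-1.4, -0.8) − 0.1·(-35.712, -11.04) = (2.1712, 0.304)
∂φ/∂v at (2.1712, 0.304) = -17.64043776

-17.64043776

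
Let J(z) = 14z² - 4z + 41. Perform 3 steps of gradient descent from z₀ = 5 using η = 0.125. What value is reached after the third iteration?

J′(z) = 28z - 4
z₁ = 5 − 0.125·136 = -12
z₂ = -12 − 0.125·(-340) = 30.5
z₃ = 30.5 − 0.125·850 = -75.75

-75.75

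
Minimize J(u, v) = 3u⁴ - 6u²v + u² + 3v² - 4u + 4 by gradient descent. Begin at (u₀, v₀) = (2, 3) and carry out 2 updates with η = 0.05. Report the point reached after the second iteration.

∇J = (12u³ - 12uv + 2u - 4, -6u² + 6v)
Step 1: at (2, 3), ∇J = (24, -6) → (2, 3) − 0.05·(24, -6) = (0.8, 3.3)
Step 2: at (0.8, 3.3), ∇J = (-27.936, 15.96) → (0.8, 3.3) − 0.05·(-27.936, 15.96) = (2.1968, 2.502)

(2.1968, 2.502)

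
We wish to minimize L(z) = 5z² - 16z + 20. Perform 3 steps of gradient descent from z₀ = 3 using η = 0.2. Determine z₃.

L′(z) = 10z - 16
Step 1: L′(3) = 14; z₁ = 3 − 0.2·14 = 0.2
Step 2: L′(0.2) = -14; z₂ = 0.2 − 0.2·(-14) = 3
Step 3: L′(3) = 14; z₃ = 3 − 0.2·14 = 0.2

0.2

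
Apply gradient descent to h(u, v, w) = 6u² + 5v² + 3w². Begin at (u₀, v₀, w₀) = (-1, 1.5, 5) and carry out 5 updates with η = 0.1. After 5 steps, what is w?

∇h = (12u, 10v, 6w)
Step 1: at (-1, 1.5, 5), ∇h = (-12, 15, 30) → (-1, 1.5, 5) − 0.1·(-12, 15, 30) = (0.2, 0, 2)
Step 2: at (0.2, 0, 2), ∇h = (2.4, 0, 12) → (0.2, 0, 2) − 0.1·(2.4, 0, 12) = (-0.04, 0, 0.8)
Step 3: at (-0.04, 0, 0.8), ∇h = (-0.48, 0, 4.8) → (-0.04, 0, 0.8) − 0.1·(-0.48, 0, 4.8) = (0.008, 0, 0.32)
Step 4: at (0.008, 0, 0.32), ∇h = (0.096, 0, 1.92) → (0.008, 0, 0.32) − 0.1·(0.096, 0, 1.92) = (-0.0016, 0, 0.128)
Step 5: at (-0.0016, 0, 0.128), ∇h = (-0.0192, 0, 0.768) → (-0.0016, 0, 0.128) − 0.1·(-0.0192, 0, 0.768) = (0.00032, 0, 0.0512)
w = 0.0512

0.0512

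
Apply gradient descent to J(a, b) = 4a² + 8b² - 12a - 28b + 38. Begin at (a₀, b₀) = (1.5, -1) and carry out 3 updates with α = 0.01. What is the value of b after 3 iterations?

0.120064

∇J = (8a - 12, 16b - 28)
Step 1: at (1.5, -1), ∇J = (0, -44) → (1.5, -1) − 0.01·(0, -44) = (1.5, -0.56)
Step 2: at (1.5, -0.56), ∇J = (0, -36.96) → (1.5, -0.56) − 0.01·(0, -36.96) = (1.5, -0.1904)
Step 3: at (1.5, -0.1904), ∇J = (0, -31.0464) → (1.5, -0.1904) − 0.01·(0, -31.0464) = (1.5, 0.120064)
b = 0.120064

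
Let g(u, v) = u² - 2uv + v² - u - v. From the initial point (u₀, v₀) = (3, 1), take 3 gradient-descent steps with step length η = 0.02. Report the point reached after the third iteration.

(2.838688, 1.281312)

∇g = (2u - 2v - 1, -2u + 2v - 1)
(u₁, v₁) = (3, 1) − 0.02·(3, -5) = (2.94, 1.1)
(u₂, v₂) = (2.94, 1.1) − 0.02·(2.68, -4.68) = (2.8864, 1.1936)
(u₃, v₃) = (2.8864, 1.1936) − 0.02·(2.3856, -4.3856) = (2.838688, 1.281312)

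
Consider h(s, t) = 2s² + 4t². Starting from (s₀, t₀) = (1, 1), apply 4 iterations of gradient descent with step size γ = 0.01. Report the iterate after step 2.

(0.9216, 0.8464)

∇h = (4s, 8t)
Step 1: at (1, 1), ∇h = (4, 8) → (1, 1) − 0.01·(4, 8) = (0.96, 0.92)
Step 2: at (0.96, 0.92), ∇h = (3.84, 7.36) → (0.96, 0.92) − 0.01·(3.84, 7.36) = (0.9216, 0.8464)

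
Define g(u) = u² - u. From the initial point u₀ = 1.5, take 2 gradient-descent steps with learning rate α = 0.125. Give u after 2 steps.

g′(u) = 2u - 1
u₁ = 1.5 − 0.125·2 = 1.25
u₂ = 1.25 − 0.125·1.5 = 1.0625

1.0625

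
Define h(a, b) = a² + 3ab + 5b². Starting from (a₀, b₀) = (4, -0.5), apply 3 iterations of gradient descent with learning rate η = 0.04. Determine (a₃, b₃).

∇h = (2a + 3b, 3a + 10b)
(a₁, b₁) = (4, -0.5) − 0.04·(6.5, 7) = (3.74, -0.78)
(a₂, b₂) = (3.74, -0.78) − 0.04·(5.14, 3.42) = (3.5344, -0.9168)
(a₃, b₃) = (3.5344, -0.9168) − 0.04·(4.3184, 1.4352) = (3.361664, -0.974208)

(3.361664, -0.974208)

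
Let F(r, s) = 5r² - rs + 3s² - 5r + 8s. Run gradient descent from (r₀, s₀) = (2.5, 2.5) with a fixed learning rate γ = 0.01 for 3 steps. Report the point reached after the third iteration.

(2.0199105, 1.9161715)

∇F = (10r - s - 5, -r + 6s + 8)
Step 1: at (2.5, 2.5), ∇F = (17.5, 20.5) → (2.5, 2.5) − 0.01·(17.5, 20.5) = (2.325, 2.295)
Step 2: at (2.325, 2.295), ∇F = (15.955, 19.445) → (2.325, 2.295) − 0.01·(15.955, 19.445) = (2.16545, 2.10055)
Step 3: at (2.16545, 2.10055), ∇F = (14.55395, 18.43785) → (2.16545, 2.10055) − 0.01·(14.55395, 18.43785) = (2.0199105, 1.9161715)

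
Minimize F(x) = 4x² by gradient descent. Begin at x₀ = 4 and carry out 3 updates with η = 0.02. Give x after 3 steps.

F′(x) = 8x
x₁ = 4 − 0.02·32 = 3.36
x₂ = 3.36 − 0.02·26.88 = 2.8224
x₃ = 2.8224 − 0.02·22.5792 = 2.370816

2.370816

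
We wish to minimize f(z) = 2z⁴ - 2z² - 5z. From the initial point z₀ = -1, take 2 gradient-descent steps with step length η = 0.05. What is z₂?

f′(z) = 8z³ - 4z - 5
Step 1: f′(-1) = -9; z₁ = -1 − 0.05·(-9) = -0.55
Step 2: f′(-0.55) = -4.131; z₂ = -0.55 − 0.05·(-4.131) = -0.34345

-0.34345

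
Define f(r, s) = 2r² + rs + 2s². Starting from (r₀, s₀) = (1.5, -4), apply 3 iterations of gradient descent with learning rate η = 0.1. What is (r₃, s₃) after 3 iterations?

(0.787, -1.0995)

∇f = (4r + s, r + 4s)
Step 1: at (1.5, -4), ∇f = (2, -14.5) → (1.5, -4) − 0.1·(2, -14.5) = (1.3, -2.55)
Step 2: at (1.3, -2.55), ∇f = (2.65, -8.9) → (1.3, -2.55) − 0.1·(2.65, -8.9) = (1.035, -1.66)
Step 3: at (1.035, -1.66), ∇f = (2.48, -5.605) → (1.035, -1.66) − 0.1·(2.48, -5.605) = (0.787, -1.0995)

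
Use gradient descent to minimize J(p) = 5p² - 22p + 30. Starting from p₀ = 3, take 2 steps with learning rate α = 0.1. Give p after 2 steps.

J′(p) = 10p - 22
p₁ = 3 − 0.1·8 = 2.2
p₂ = 2.2 − 0.1·0 = 2.2

2.2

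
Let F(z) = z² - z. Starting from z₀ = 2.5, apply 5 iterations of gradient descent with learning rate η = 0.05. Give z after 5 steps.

F′(z) = 2z - 1
Step 1: F′(2.5) = 4; z₁ = 2.5 − 0.05·4 = 2.3
Step 2: F′(2.3) = 3.6; z₂ = 2.3 − 0.05·3.6 = 2.12
Step 3: F′(2.12) = 3.24; z₃ = 2.12 − 0.05·3.24 = 1.958
Step 4: F′(1.958) = 2.916; z₄ = 1.958 − 0.05·2.916 = 1.8122
Step 5: F′(1.8122) = 2.6244; z₅ = 1.8122 − 0.05·2.6244 = 1.68098

1.68098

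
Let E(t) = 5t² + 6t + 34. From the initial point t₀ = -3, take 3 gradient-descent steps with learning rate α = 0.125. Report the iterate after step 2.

E′(t) = 10t + 6
t₁ = -3 − 0.125·(-24) = 0
t₂ = 0 − 0.125·6 = -0.75

-0.75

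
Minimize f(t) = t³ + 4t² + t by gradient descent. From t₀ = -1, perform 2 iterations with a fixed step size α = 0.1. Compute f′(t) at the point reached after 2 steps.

f′(t) = 3t² + 8t + 1
t₁ = -1 − 0.1·(-4) = -0.6
t₂ = -0.6 − 0.1·(-2.72) = -0.328
f′(t) at (-0.328) = -1.301248

-1.301248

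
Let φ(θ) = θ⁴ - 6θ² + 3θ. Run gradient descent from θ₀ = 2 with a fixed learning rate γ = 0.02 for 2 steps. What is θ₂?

1.69601984

φ′(θ) = 4θ³ - 12θ + 3
Step 1: φ′(2) = 11; θ₁ = 2 − 0.02·11 = 1.78
Step 2: φ′(1.78) = 4.199008; θ₂ = 1.78 − 0.02·4.199008 = 1.69601984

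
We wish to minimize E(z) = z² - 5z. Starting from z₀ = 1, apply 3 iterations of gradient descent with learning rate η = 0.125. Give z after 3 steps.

1.8671875

E′(z) = 2z - 5
z₁ = 1 − 0.125·(-3) = 1.375
z₂ = 1.375 − 0.125·(-2.25) = 1.65625
z₃ = 1.65625 − 0.125·(-1.6875) = 1.8671875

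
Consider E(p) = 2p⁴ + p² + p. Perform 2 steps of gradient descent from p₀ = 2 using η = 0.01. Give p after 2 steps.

E′(p) = 8p³ + 2p + 1
Step 1: E′(2) = 69; p₁ = 2 − 0.01·69 = 1.31
Step 2: E′(1.31) = 21.604728; p₂ = 1.31 − 0.01·21.604728 = 1.09395272

1.09395272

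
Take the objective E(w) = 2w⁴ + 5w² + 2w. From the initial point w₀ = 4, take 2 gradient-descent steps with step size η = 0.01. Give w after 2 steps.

E′(w) = 8w³ + 10w + 2
w₁ = 4 − 0.01·554 = -1.54
w₂ = -1.54 − 0.01·(-42.618112) = -1.11381888

-1.11381888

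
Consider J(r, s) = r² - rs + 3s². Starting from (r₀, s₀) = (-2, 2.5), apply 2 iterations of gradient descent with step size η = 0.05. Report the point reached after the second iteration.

∇J = (2r - s, -r + 6s)
Step 1: at (-2, 2.5), ∇J = (-6.5, 17) → (-2, 2.5) − 0.05·(-6.5, 17) = (-1.675, 1.65)
Step 2: at (-1.675, 1.65), ∇J = (-5, 11.575) → (-1.675, 1.65) − 0.05·(-5, 11.575) = (-1.425, 1.07125)

(-1.425, 1.07125)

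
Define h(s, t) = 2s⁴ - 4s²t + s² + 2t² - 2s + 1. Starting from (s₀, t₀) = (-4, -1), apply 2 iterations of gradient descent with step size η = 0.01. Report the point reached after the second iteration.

(1.19759488, -0.212336)

∇h = (8s³ - 8st + 2s - 2, -4s² + 4t)
Step 1: at (-4, -1), ∇h = (-554, -68) → (-4, -1) − 0.01·(-554, -68) = (1.54, -0.32)
Step 2: at (1.54, -0.32), ∇h = (34.240512, -10.7664) → (1.54, -0.32) − 0.01·(34.240512, -10.7664) = (1.19759488, -0.212336)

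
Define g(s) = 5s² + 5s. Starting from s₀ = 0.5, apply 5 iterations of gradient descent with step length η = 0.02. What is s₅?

g′(s) = 10s + 5
s₁ = 0.5 − 0.02·10 = 0.3
s₂ = 0.3 − 0.02·8 = 0.14
s₃ = 0.14 − 0.02·6.4 = 0.012
s₄ = 0.012 − 0.02·5.12 = -0.0904
s₅ = -0.0904 − 0.02·4.096 = -0.17232

-0.17232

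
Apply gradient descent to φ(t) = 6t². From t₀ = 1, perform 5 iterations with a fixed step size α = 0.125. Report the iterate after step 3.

-0.125

φ′(t) = 12t
Step 1: φ′(1) = 12; t₁ = 1 − 0.125·12 = -0.5
Step 2: φ′(-0.5) = -6; t₂ = -0.5 − 0.125·(-6) = 0.25
Step 3: φ′(0.25) = 3; t₃ = 0.25 − 0.125·3 = -0.125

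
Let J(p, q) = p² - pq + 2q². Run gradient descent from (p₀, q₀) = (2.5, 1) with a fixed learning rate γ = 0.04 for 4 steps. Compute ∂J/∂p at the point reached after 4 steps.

∇J = (2p - q, -p + 4q)
(p₁, q₁) = (2.5, 1) − 0.04·(4, 1.5) = (2.34, 0.94)
(p₂, q₂) = (2.34, 0.94) − 0.04·(3.74, 1.42) = (2.1904, 0.8832)
(p₃, q₃) = (2.1904, 0.8832) − 0.04·(3.4976, 1.3424) = (2.050496, 0.829504)
(p₄, q₄) = (2.050496, 0.829504) − 0.04·(3.271488, 1.26752) = (1.91963648, 0.7788032)
∂J/∂p at (1.91963648, 0.7788032) = 3.06046976

3.06046976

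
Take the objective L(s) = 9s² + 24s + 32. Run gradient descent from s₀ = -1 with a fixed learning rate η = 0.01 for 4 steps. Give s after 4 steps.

-1.18262608

L′(s) = 18s + 24
Step 1: L′(-1) = 6; s₁ = -1 − 0.01·6 = -1.06
Step 2: L′(-1.06) = 4.92; s₂ = -1.06 − 0.01·4.92 = -1.1092
Step 3: L′(-1.1092) = 4.0344; s₃ = -1.1092 − 0.01·4.0344 = -1.149544
Step 4: L′(-1.149544) = 3.308208; s₄ = -1.149544 − 0.01·3.308208 = -1.18262608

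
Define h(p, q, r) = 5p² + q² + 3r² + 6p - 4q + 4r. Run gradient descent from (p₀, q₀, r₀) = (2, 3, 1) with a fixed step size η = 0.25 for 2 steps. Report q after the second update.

2.25

∇h = (10p + 6, 2q - 4, 6r + 4)
Step 1: at (2, 3, 1), ∇h = (26, 2, 10) → (2, 3, 1) − 0.25·(26, 2, 10) = (-4.5, 2.5, -1.5)
Step 2: at (-4.5, 2.5, -1.5), ∇h = (-39, 1, -5) → (-4.5, 2.5, -1.5) − 0.25·(-39, 1, -5) = (5.25, 2.25, -0.25)
q = 2.25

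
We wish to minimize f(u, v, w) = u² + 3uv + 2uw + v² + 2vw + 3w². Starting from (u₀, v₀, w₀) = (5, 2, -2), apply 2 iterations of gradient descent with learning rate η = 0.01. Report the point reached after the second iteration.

(4.7673, 1.707, -2.0334)

∇f = (2u + 3v + 2w, 3u + 2v + 2w, 2u + 2v + 6w)
(u₁, v₁, w₁) = (5, 2, -2) − 0.01·(12, 15, 2) = (4.88, 1.85, -2.02)
(u₂, v₂, w₂) = (4.88, 1.85, -2.02) − 0.01·(11.27, 14.3, 1.34) = (4.7673, 1.707, -2.0334)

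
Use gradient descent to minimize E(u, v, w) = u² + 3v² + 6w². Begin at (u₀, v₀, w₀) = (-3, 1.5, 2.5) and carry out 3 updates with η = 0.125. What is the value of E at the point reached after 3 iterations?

2.18939208984375

∇E = (2u, 6v, 12w)
(u₁, v₁, w₁) = (-3, 1.5, 2.5) − 0.125·(-6, 9, 30) = (-2.25, 0.375, -1.25)
(u₂, v₂, w₂) = (-2.25, 0.375, -1.25) − 0.125·(-4.5, 2.25, -15) = (-1.6875, 0.09375, 0.625)
(u₃, v₃, w₃) = (-1.6875, 0.09375, 0.625) − 0.125·(-3.375, 0.5625, 7.5) = (-1.265625, 0.0234375, -0.3125)
E(-1.265625, 0.0234375, -0.3125) = 2.18939208984375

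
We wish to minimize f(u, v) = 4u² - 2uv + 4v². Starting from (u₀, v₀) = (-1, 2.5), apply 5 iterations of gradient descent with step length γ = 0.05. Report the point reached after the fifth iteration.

(0.071365, 0.18074)

∇f = (8u - 2v, -2u + 8v)
Step 1: at (-1, 2.5), ∇f = (-13, 22) → (-1, 2.5) − 0.05·(-13, 22) = (-0.35, 1.4)
Step 2: at (-0.35, 1.4), ∇f = (-5.6, 11.9) → (-0.35, 1.4) − 0.05·(-5.6, 11.9) = (-0.07, 0.805)
Step 3: at (-0.07, 0.805), ∇f = (-2.17, 6.58) → (-0.07, 0.805) − 0.05·(-2.17, 6.58) = (0.0385, 0.476)
Step 4: at (0.0385, 0.476), ∇f = (-0.644, 3.731) → (0.0385, 0.476) − 0.05·(-0.644, 3.731) = (0.0707, 0.28945)
Step 5: at (0.0707, 0.28945), ∇f = (-0.0133, 2.1742) → (0.0707, 0.28945) − 0.05·(-0.0133, 2.1742) = (0.071365, 0.18074)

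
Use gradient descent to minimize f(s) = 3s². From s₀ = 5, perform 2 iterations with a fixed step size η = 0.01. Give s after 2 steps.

f′(s) = 6s
Step 1: f′(5) = 30; s₁ = 5 − 0.01·30 = 4.7
Step 2: f′(4.7) = 28.2; s₂ = 4.7 − 0.01·28.2 = 4.418

4.418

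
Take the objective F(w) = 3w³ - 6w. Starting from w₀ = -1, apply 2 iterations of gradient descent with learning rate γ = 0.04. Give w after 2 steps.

F′(w) = 9w² - 6
w₁ = -1 − 0.04·3 = -1.12
w₂ = -1.12 − 0.04·5.2896 = -1.331584

-1.331584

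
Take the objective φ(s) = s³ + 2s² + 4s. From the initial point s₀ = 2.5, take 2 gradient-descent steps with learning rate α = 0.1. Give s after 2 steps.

-1.0451875

φ′(s) = 3s² + 4s + 4
s₁ = 2.5 − 0.1·32.75 = -0.775
s₂ = -0.775 − 0.1·2.701875 = -1.0451875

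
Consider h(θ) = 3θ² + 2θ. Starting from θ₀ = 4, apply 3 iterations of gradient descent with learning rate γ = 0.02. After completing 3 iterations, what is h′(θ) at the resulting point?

17.718272

h′(θ) = 6θ + 2
Step 1: h′(4) = 26; θ₁ = 4 − 0.02·26 = 3.48
Step 2: h′(3.48) = 22.88; θ₂ = 3.48 − 0.02·22.88 = 3.0224
Step 3: h′(3.0224) = 20.1344; θ₃ = 3.0224 − 0.02·20.1344 = 2.619712
h′(θ) at (2.619712) = 17.718272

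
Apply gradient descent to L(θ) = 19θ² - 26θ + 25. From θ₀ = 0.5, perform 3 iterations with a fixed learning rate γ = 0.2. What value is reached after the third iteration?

L′(θ) = 38θ - 26
Step 1: L′(0.5) = -7; θ₁ = 0.5 − 0.2·(-7) = 1.9
Step 2: L′(1.9) = 46.2; θ₂ = 1.9 − 0.2·46.2 = -7.34
Step 3: L′(-7.34) = -304.92; θ₃ = -7.34 − 0.2·(-304.92) = 53.644

53.644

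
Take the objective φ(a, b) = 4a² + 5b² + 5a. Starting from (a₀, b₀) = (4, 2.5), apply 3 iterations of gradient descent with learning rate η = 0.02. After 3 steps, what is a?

2.116256

∇φ = (8a + 5, 10b)
Step 1: at (4, 2.5), ∇φ = (37, 25) → (4, 2.5) − 0.02·(37, 25) = (3.26, 2)
Step 2: at (3.26, 2), ∇φ = (31.08, 20) → (3.26, 2) − 0.02·(31.08, 20) = (2.6384, 1.6)
Step 3: at (2.6384, 1.6), ∇φ = (26.1072, 16) → (2.6384, 1.6) − 0.02·(26.1072, 16) = (2.116256, 1.28)
a = 2.116256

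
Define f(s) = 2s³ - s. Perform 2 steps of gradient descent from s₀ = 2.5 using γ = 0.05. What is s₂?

0.5883125

f′(s) = 6s² - 1
Step 1: f′(2.5) = 36.5; s₁ = 2.5 − 0.05·36.5 = 0.675
Step 2: f′(0.675) = 1.73375; s₂ = 0.675 − 0.05·1.73375 = 0.5883125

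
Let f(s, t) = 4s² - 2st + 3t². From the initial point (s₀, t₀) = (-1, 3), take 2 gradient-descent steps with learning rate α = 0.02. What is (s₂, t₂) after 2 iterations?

∇f = (8s - 2t, -2s + 6t)
(s₁, t₁) = (-1, 3) − 0.02·(-14, 20) = (-0.72, 2.6)
(s₂, t₂) = (-0.72, 2.6) − 0.02·(-10.96, 17.04) = (-0.5008, 2.2592)

(-0.5008, 2.2592)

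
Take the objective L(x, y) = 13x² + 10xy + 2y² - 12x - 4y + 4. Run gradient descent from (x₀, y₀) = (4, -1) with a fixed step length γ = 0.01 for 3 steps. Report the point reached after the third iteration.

∇L = (26x + 10y - 12, 10x + 4y - 4)
Step 1: at (4, -1), ∇L = (82, 32) → (4, -1) − 0.01·(82, 32) = (3.18, -1.32)
Step 2: at (3.18, -1.32), ∇L = (57.48, 22.52) → (3.18, -1.32) − 0.01·(57.48, 22.52) = (2.6052, -1.5452)
Step 3: at (2.6052, -1.5452), ∇L = (40.2832, 15.8712) → (2.6052, -1.5452) − 0.01·(40.2832, 15.8712) = (2.202368, -1.703912)

(2.202368, -1.703912)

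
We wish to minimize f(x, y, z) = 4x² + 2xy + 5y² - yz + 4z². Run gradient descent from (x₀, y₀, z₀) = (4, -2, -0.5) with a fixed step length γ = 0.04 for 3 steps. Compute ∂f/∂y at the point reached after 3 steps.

∇f = (8x + 2y, 2x + 10y - z, -y + 8z)
(x₁, y₁, z₁) = (4, -2, -0.5) − 0.04·(28, -11.5, -2) = (2.88, -1.54, -0.42)
(x₂, y₂, z₂) = (2.88, -1.54, -0.42) − 0.04·(19.96, -9.22, -1.82) = (2.0816, -1.1712, -0.3472)
(x₃, y₃, z₃) = (2.0816, -1.1712, -0.3472) − 0.04·(14.3104, -7.2016, -1.6064) = (1.509184, -0.883136, -0.282944)
∂f/∂y at (1.509184, -0.883136, -0.282944) = -5.530048

-5.530048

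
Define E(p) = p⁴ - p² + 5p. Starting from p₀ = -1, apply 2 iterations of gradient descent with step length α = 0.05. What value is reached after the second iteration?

-1.210825

E′(p) = 4p³ - 2p + 5
Step 1: E′(-1) = 3; p₁ = -1 − 0.05·3 = -1.15
Step 2: E′(-1.15) = 1.2165; p₂ = -1.15 − 0.05·1.2165 = -1.210825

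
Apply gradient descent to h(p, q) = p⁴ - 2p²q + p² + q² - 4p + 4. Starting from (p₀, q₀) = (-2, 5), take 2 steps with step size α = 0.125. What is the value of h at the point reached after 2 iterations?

∇h = (4p³ - 4pq + 2p - 4, -2p² + 2q)
Step 1: at (-2, 5), ∇h = (0, 2) → (-2, 5) − 0.125·(0, 2) = (-2, 4.75)
Step 2: at (-2, 4.75), ∇h = (-2, 1.5) → (-2, 4.75) − 0.125·(-2, 1.5) = (-1.75, 4.5625)
h(-1.75, 4.5625) = 16.3125

16.3125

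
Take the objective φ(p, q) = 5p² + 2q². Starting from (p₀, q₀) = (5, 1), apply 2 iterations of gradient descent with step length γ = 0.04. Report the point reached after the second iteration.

∇φ = (10p, 4q)
(p₁, q₁) = (5, 1) − 0.04·(50, 4) = (3, 0.84)
(p₂, q₂) = (3, 0.84) − 0.04·(30, 3.36) = (1.8, 0.7056)

(1.8, 0.7056)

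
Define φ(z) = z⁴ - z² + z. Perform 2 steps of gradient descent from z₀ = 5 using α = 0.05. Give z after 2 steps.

1472.856775

φ′(z) = 4z³ - 2z + 1
Step 1: φ′(5) = 491; z₁ = 5 − 0.05·491 = -19.55
Step 2: φ′(-19.55) = -29848.1355; z₂ = -19.55 − 0.05·(-29848.1355) = 1472.856775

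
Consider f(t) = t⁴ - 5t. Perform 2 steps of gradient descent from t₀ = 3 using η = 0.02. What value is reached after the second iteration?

0.97355328

f′(t) = 4t³ - 5
t₁ = 3 − 0.02·103 = 0.94
t₂ = 0.94 − 0.02·(-1.677664) = 0.97355328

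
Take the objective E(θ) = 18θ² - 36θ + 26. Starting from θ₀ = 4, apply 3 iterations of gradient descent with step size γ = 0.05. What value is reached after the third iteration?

E′(θ) = 36θ - 36
Step 1: E′(4) = 108; θ₁ = 4 − 0.05·108 = -1.4
Step 2: E′(-1.4) = -86.4; θ₂ = -1.4 − 0.05·(-86.4) = 2.92
Step 3: E′(2.92) = 69.12; θ₃ = 2.92 − 0.05·69.12 = -0.536

-0.536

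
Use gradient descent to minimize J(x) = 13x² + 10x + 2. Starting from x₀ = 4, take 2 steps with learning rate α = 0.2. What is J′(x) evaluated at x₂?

J′(x) = 26x + 10
Step 1: J′(4) = 114; x₁ = 4 − 0.2·114 = -18.8
Step 2: J′(-18.8) = -478.8; x₂ = -18.8 − 0.2·(-478.8) = 76.96
J′(x) at (76.96) = 2010.96

2010.96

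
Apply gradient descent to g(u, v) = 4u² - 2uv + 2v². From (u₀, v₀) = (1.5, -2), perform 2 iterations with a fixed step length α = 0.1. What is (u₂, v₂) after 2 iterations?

∇g = (8u - 2v, -2u + 4v)
(u₁, v₁) = (1.5, -2) − 0.1·(16, -11) = (-0.1, -0.9)
(u₂, v₂) = (-0.1, -0.9) − 0.1·(1, -3.4) = (-0.2, -0.56)

(-0.2, -0.56)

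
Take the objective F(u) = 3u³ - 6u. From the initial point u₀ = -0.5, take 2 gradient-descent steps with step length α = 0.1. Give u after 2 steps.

0.4609375

F′(u) = 9u² - 6
u₁ = -0.5 − 0.1·(-3.75) = -0.125
u₂ = -0.125 − 0.1·(-5.859375) = 0.4609375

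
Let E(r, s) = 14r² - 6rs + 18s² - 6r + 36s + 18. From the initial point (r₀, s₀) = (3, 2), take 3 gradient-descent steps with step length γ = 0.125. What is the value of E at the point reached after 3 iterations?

121958.05517578125

∇E = (28r - 6s - 6, -6r + 36s + 36)
Step 1: at (3, 2), ∇E = (66, 90) → (3, 2) − 0.125·(66, 90) = (-5.25, -9.25)
Step 2: at (-5.25, -9.25), ∇E = (-97.5, -265.5) → (-5.25, -9.25) − 0.125·(-97.5, -265.5) = (6.9375, 23.9375)
Step 3: at (6.9375, 23.9375), ∇E = (44.625, 856.125) → (6.9375, 23.9375) − 0.125·(44.625, 856.125) = (1.359375, -83.078125)
E(1.359375, -83.078125) = 121958.05517578125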